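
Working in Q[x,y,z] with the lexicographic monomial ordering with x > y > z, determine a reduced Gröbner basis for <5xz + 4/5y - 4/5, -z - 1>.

G = {x - 4/25y + 4/25, z + 1}

f_1 = 5xz + 4/5y - 4/5, LT = xz.
f_2 = -z - 1, LT = z.

S(f_1,f_2): lcm = xz. S = -x + 4/25y - 4/25.
  leading term x: no divisor's leading term divides it; move -x to the remainder.
  leading term y: no divisor's leading term divides it; move 4/25y to the remainder.
  leading term 1: no divisor's leading term divides it; move -4/25 to the remainder.
  remainder -x + 4/25y - 4/25 ≠ 0; add g_3 = -x + 4/25y - 4/25 to the basis.

S(f_1,g_3): lcm = xz. S = 4/25yz + 4/25y - 4/25z - 4/25.
  leading term yz: subtract (-4/25y)·f_2 from 4/25yz + 4/25y - 4/25z - 4/25 → -4/25z - 4/25
  leading term z: subtract (4/25)·f_2 from -4/25z - 4/25 → 0
  remainder 0.

S(f_2,g_3): leading monomials are coprime, so the S-polynomial reduces to 0 (Buchberger's first criterion).
Every S-polynomial of the final basis reduces to 0, so we have a Gröbner basis.
Inter-reduce: drop elements whose leading term is divisible by another's, tail-reduce, and make monic.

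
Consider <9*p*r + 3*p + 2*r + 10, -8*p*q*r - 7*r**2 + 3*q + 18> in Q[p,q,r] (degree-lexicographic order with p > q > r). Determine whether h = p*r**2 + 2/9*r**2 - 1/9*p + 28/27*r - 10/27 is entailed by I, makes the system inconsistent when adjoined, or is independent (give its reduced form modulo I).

First compute the reduced Gröbner basis of I by Buchberger's algorithm.
f_1 = 9*p*r + 3*p + 2*r + 10, LT = p*r.
f_2 = -8*p*q*r - 7*r**2 + 3*q + 18, LT = p*q*r.

S(f_1,f_2): lcm = p*q*r. S = 1/3*p*q + 2/9*q*r - 7/8*r**2 + 107/72*q + 9/4.
  leading term p*q: no divisor's leading term divides it; move 1/3*p*q to the remainder.
  leading term q*r: no divisor's leading term divides it; move 2/9*q*r to the remainder.
  leading term r**2: no divisor's leading term divides it; move -7/8*r**2 to the remainder.
  leading term q: no divisor's leading term divides it; move 107/72*q to the remainder.
  leading term 1: no divisor's leading term divides it; move 9/4 to the remainder.
  remainder 1/3*p*q + 2/9*q*r - 7/8*r**2 + 107/72*q + 9/4 ≠ 0; add k_3 = 1/3*p*q + 2/9*q*r - 7/8*r**2 + 107/72*q + 9/4 to the basis.

S(f_1,k_3): lcm = p*q*r. S = -2/3*q*r**2 + 21/8*r**3 + 1/3*p*q - 305/72*q*r + 10/9*q - 27/4*r.
  leading term q*r**2: no divisor's leading term divides it; move -2/3*q*r**2 to the remainder.
  leading term r**3: no divisor's leading term divides it; move 21/8*r**3 to the remainder.
  leading term p*q: subtract (1)·k_3 from 1/3*p*q - 305/72*q*r + 10/9*q - 27/4*r → -107/24*q*r + 7/8*r**2 - 3/8*q - 27/4*r - 9/4
  leading term q*r: no divisor's leading term divides it; move -107/24*q*r to the remainder.
  leading term r**2: no divisor's leading term divides it; move 7/8*r**2 to the remainder.
  leading term q: no divisor's leading term divides it; move -3/8*q to the remainder.
  leading term r: no divisor's leading term divides it; move -27/4*r to the remainder.
  leading term 1: no divisor's leading term divides it; move -9/4 to the remainder.
  remainder -2/3*q*r**2 + 21/8*r**3 - 107/24*q*r + 7/8*r**2 - 3/8*q - 27/4*r - 9/4 ≠ 0; add k_4 = -2/3*q*r**2 + 21/8*r**3 - 107/24*q*r + 7/8*r**2 - 3/8*q - 27/4*r - 9/4 to the basis.

The other S-polynomials (S(f_2,k_3), S(f_1,k_4), S(f_2,k_4), S(k_3,k_4)) all reduce to 0 modulo the current basis, so we have a Gröbner basis.
Inter-reduce: drop elements whose leading term is divisible by another's, tail-reduce, and make monic.
Reduced Gröbner basis: {q*r**2 - 63/16*r**3 + 107/16*q*r - 21/16*r**2 + 9/16*q + 81/8*r + 27/8, p*q + 2/3*q*r - 21/8*r**2 + 107/24*q + 27/4, p*r + 1/3*p + 2/9*r + 10/9}.
Label its elements g_1 = q*r**2 - 63/16*r**3 + 107/16*q*r - 21/16*r**2 + 9/16*q + 81/8*r + 27/8, g_2 = p*q + 2/3*q*r - 21/8*r**2 + 107/24*q + 27/4, g_3 = p*r + 1/3*p + 2/9*r + 10/9.

Reduce h = p*r**2 + 2/9*r**2 - 1/9*p + 28/27*r - 10/27 modulo G:
  leading term p*r**2: subtract (r)·g_3 from p*r**2 + 2/9*r**2 - 1/9*p + 28/27*r - 10/27 → -1/3*p*r - 1/9*p - 2/27*r - 10/27
  leading term p*r: subtract (-1/3)·g_3 from -1/3*p*r - 1/9*p - 2/27*r - 10/27 → 0
  normal form = 0.
Since the normal form is 0, h ∈ I.

The remainder on division by a Gröbner basis is unique — it is the normal form.

p*r**2 + 2/9*r**2 - 1/9*p + 28/27*r - 10/27 lies in I (it reduces to 0).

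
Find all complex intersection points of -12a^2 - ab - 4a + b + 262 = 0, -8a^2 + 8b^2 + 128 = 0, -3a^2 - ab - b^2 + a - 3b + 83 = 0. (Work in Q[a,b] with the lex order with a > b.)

Compute a lex Gröbner basis by Buchberger's algorithm.
f_1 = -12a^2 - ab - 4a + b + 262, LT = a^2.
f_2 = -8a^2 + 8b^2 + 128, LT = a^2.
f_3 = -3a^2 - ab + a - b^2 - 3b + 83, LT = a^2.

S(f_1,f_2): lcm = a^2. S = 1/12ab + 1/3a + b^2 - 1/12b - 35/6.
  leading term ab: no divisor's leading term divides it; move 1/12ab to the remainder.
  leading term a: no divisor's leading term divides it; move 1/3a to the remainder.
  leading term b^2: no divisor's leading term divides it; move b^2 to the remainder.
  leading term b: no divisor's leading term divides it; move -1/12b to the remainder.
  leading term 1: no divisor's leading term divides it; move -35/6 to the remainder.
  remainder 1/12ab + 1/3a + b^2 - 1/12b - 35/6 ≠ 0; add h_4 = 1/12ab + 1/3a + b^2 - 1/12b - 35/6 to the basis.

S(f_1,f_3): lcm = a^2. S = -1/4ab + 2/3a - 1/3b^2 - 13/12b + 35/6.
  leading term ab: subtract (-3)·h_4 from -1/4ab + 2/3a - 1/3b^2 - 13/12b + 35/6 → 5/3a + 8/3b^2 - 4/3b - 35/3
  leading term a: no divisor's leading term divides it; move 5/3a to the remainder.
  leading term b^2: no divisor's leading term divides it; move 8/3b^2 to the remainder.
  leading term b: no divisor's leading term divides it; move -4/3b to the remainder.
  leading term 1: no divisor's leading term divides it; move -35/3 to the remainder.
  remainder 5/3a + 8/3b^2 - 4/3b - 35/3 ≠ 0; add h_5 = 5/3a + 8/3b^2 - 4/3b - 35/3 to the basis.

S(f_1,h_4): lcm = a^2b. S = -4a^2 - 143/12ab^2 + 4/3ab + 70a - 1/12b^2 - 131/6b.
  leading term a^2: subtract (1/3)·f_1 from -4a^2 - 143/12ab^2 + 4/3ab + 70a - 1/12b^2 - 131/6b → -143/12ab^2 + 5/3ab + 214/3a - 1/12b^2 - 133/6b - 262/3
  leading term ab^2: subtract (-143b)·h_4 from -143/12ab^2 + 5/3ab + 214/3a - 1/12b^2 - 133/6b - 262/3 → 148/3ab + 214/3a + 143b^3 - 12b^2 - 2569/3b - 262/3
  leading term ab: subtract (592)·h_4 from 148/3ab + 214/3a + 143b^3 - 12b^2 - 2569/3b - 262/3 → -126a + 143b^3 - 604b^2 - 807b + 3366
  leading term a: subtract (-378/5)·h_5 from -126a + 143b^3 - 604b^2 - 807b + 3366 → 143b^3 - 2012/5b^2 - 4539/5b + 2484
  leading term b^3: no divisor's leading term divides it; move 143b^3 to the remainder.
  leading term b^2: no divisor's leading term divides it; move -2012/5b^2 to the remainder.
  leading term b: no divisor's leading term divides it; move -4539/5b to the remainder.
  leading term 1: no divisor's leading term divides it; move 2484 to the remainder.
  remainder 143b^3 - 2012/5b^2 - 4539/5b + 2484 ≠ 0; add h_6 = 143b^3 - 2012/5b^2 - 4539/5b + 2484 to the basis.

S(f_3,h_4): lcm = a^2b. S = -4a^2 - 35/3ab^2 + 2/3ab + 70a + 1/3b^3 + b^2 - 83/3b.
  leading term a^2: subtract (1/3)·f_1 from -4a^2 - 35/3ab^2 + 2/3ab + 70a + 1/3b^3 + b^2 - 83/3b → -35/3ab^2 + ab + 214/3a + 1/3b^3 + b^2 - 28b - 262/3
  leading term ab^2: subtract (-140b)·h_4 from -35/3ab^2 + ab + 214/3a + 1/3b^3 + b^2 - 28b - 262/3 → 143/3ab + 214/3a + 421/3b^3 - 32/3b^2 - 2534/3b - 262/3
  leading term ab: subtract (572)·h_4 from 143/3ab + 214/3a + 421/3b^3 - 32/3b^2 - 2534/3b - 262/3 → -358/3a + 421/3b^3 - 1748/3b^2 - 797b + 9748/3
  leading term a: subtract (-358/5)·h_5 from -358/3a + 421/3b^3 - 1748/3b^2 - 797b + 9748/3 → 421/3b^3 - 5876/15b^2 - 13387/15b + 2414
  leading term b^3: subtract (421/429)·h_6 from 421/3b^3 - 5876/15b^2 - 13387/15b + 2414 → 6784/2145b^2 - 3422/2145b - 3386/143
  leading term b^2: no divisor's leading term divides it; move 6784/2145b^2 to the remainder.
  leading term b: no divisor's leading term divides it; move -3422/2145b to the remainder.
  leading term 1: no divisor's leading term divides it; move -3386/143 to the remainder.
  remainder 6784/2145b^2 - 3422/2145b - 3386/143 ≠ 0; add h_7 = 6784/2145b^2 - 3422/2145b - 3386/143 to the basis.

S(f_1,h_5): lcm = a^2. S = -8/5ab^2 + 53/60ab + 22/3a - 1/12b - 131/6.
  leading term ab^2: subtract (-96/5b)·h_4 from -8/5ab^2 + 53/60ab + 22/3a - 1/12b - 131/6 → 437/60ab + 22/3a + 96/5b^3 - 8/5b^2 - 1345/12b - 131/6
  leading term ab: subtract (437/5)·h_4 from 437/60ab + 22/3a + 96/5b^3 - 8/5b^2 - 1345/12b - 131/6 → -109/5a + 96/5b^3 - 89b^2 - 524/5b + 488
  leading term a: subtract (-327/25)·h_5 from -109/5a + 96/5b^3 - 89b^2 - 524/5b + 488 → 96/5b^3 - 1353/25b^2 - 3056/25b + 1677/5
  leading term b^3: subtract (96/715)·h_6 from 96/5b^3 - 1353/25b^2 - 3056/25b + 1677/5 → -327/3575b^2 - 1264/3575b + 1347/715
  leading term b^2: subtract (-981/33920)·h_7 from -327/3575b^2 - 1264/3575b + 1347/715 → -6779/16960b + 20337/16960
  leading term b: no divisor's leading term divides it; move -6779/16960b to the remainder.
  leading term 1: no divisor's leading term divides it; move 20337/16960 to the remainder.
  remainder -6779/16960b + 20337/16960 ≠ 0; add h_8 = -6779/16960b + 20337/16960 to the basis.

The other S-polynomials (S(f_2,f_3), S(f_2,h_4), S(f_2,h_5), S(f_3,h_5), S(h_4,h_5), S(f_1,h_6), S(f_2,h_6), S(f_3,h_6), S(h_4,h_6), S(h_5,h_6), S(f_1,h_7), S(f_2,h_7), S(f_3,h_7), S(h_4,h_7), S(h_5,h_7), S(h_6,h_7), S(f_1,h_8), S(f_2,h_8), S(f_3,h_8), S(h_4,h_8), S(h_5,h_8), S(h_6,h_8), S(h_7,h_8)) all reduce to 0 modulo the current basis, so we have a Gröbner basis.
Inter-reduce: drop elements whose leading term is divisible by another's, tail-reduce, and make monic.
Reduced Gröbner basis: {a + 5, b - 3}.

From the last basis element, b - 3 = 0, so b takes values in {3}. Each choice, substituted upward through the basis, yields the corresponding point(s) of the solution set.
  b = 3: the earlier basis element becomes a + 5 = 0, giving a = -5 — point (-5, 3).
Each listed point satisfies every original equation (direct substitution).

{(-5, 3)}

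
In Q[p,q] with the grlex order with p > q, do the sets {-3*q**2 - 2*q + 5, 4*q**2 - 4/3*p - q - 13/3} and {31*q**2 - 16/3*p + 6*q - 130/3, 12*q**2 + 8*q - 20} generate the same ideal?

For a fixed monomial order, each ideal has a unique reduced Gröbner basis; comparing bases decides equality.
Buchberger on the first generating set:
f_1 = -3*q**2 - 2*q + 5, LT = q**2.
f_2 = 4*q**2 - 4/3*p - q - 13/3, LT = q**2.

S(f_1,f_2): lcm = q**2. S = 1/3*p + 11/12*q - 7/12.
  leading term p: no divisor's leading term divides it; move 1/3*p to the remainder.
  leading term q: no divisor's leading term divides it; move 11/12*q to the remainder.
  leading term 1: no divisor's leading term divides it; move -7/12 to the remainder.
  remainder 1/3*p + 11/12*q - 7/12 ≠ 0; add g_3 = 1/3*p + 11/12*q - 7/12 to the basis.

S(f_1,g_3): leading monomials are coprime, so the S-polynomial reduces to 0 (Buchberger's first criterion).
S(f_2,g_3): leading monomials are coprime, so the S-polynomial reduces to 0 (Buchberger's first criterion).
Every S-polynomial of the final basis reduces to 0, so we have a Gröbner basis.
Inter-reduce: drop elements whose leading term is divisible by another's, tail-reduce, and make monic.
Reduced Gröbner basis: {q**2 + 2/3*q - 5/3, p + 11/4*q - 7/4}.

Buchberger on the second generating set:
h_1 = 31*q**2 - 16/3*p + 6*q - 130/3, LT = q**2.
h_2 = 12*q**2 + 8*q - 20, LT = q**2.

S(h_1,h_2): lcm = q**2. S = -16/93*p - 44/93*q + 25/93.
  leading term p: no divisor's leading term divides it; move -16/93*p to the remainder.
  leading term q: no divisor's leading term divides it; move -44/93*q to the remainder.
  leading term 1: no divisor's leading term divides it; move 25/93 to the remainder.
  remainder -16/93*p - 44/93*q + 25/93 ≠ 0; add k_3 = -16/93*p - 44/93*q + 25/93 to the basis.

S(h_1,k_3): leading monomials are coprime, so the S-polynomial reduces to 0 (Buchberger's first criterion).
S(h_2,k_3): leading monomials are coprime, so the S-polynomial reduces to 0 (Buchberger's first criterion).
Every S-polynomial of the final basis reduces to 0, so we have a Gröbner basis.
Inter-reduce: drop elements whose leading term is divisible by another's, tail-reduce, and make monic.
Reduced Gröbner basis: {q**2 + 2/3*q - 5/3, p + 11/4*q - 25/16}.

These differ, so the ideals are not equal.

No, the ideals differ.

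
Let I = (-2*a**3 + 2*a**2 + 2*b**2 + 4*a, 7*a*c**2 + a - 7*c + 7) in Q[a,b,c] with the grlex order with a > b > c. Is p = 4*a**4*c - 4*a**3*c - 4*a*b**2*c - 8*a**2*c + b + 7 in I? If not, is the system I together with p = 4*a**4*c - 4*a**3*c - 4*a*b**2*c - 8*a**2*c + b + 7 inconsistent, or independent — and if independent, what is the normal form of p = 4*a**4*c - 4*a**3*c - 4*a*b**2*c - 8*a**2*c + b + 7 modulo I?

4*a**4*c - 4*a**3*c - 4*a*b**2*c - 8*a**2*c + b + 7 is independent of I; its normal form modulo I is b + 7.

First compute the reduced Gröbner basis of I by Buchberger's algorithm.
f_1 = -2*a**3 + 2*a**2 + 2*b**2 + 4*a, LT = a**3.
f_2 = 7*a*c**2 + a - 7*c + 7, LT = a*c**2.

S(f_1,f_2): lcm = a**3*c**2. S = -a**2*c**2 - b**2*c**2 - 1/7*a**3 + a**2*c - 2*a*c**2 - a**2.
  leading term a**2*c**2: subtract (-1/7*a)·f_2 from -a**2*c**2 - b**2*c**2 - 1/7*a**3 + a**2*c - 2*a*c**2 - a**2 → -b**2*c**2 - 1/7*a**3 + a**2*c - 2*a*c**2 - 6/7*a**2 - a*c + a
  leading term b**2*c**2: no divisor's leading term divides it; move -b**2*c**2 to the remainder.
  leading term a**3: subtract (1/14)·f_1 from -1/7*a**3 + a**2*c - 2*a*c**2 - 6/7*a**2 - a*c + a → a**2*c - 2*a*c**2 - a**2 - a*c - 1/7*b**2 + 5/7*a
  leading term a**2*c: no divisor's leading term divides it; move a**2*c to the remainder.
  leading term a*c**2: subtract (-2/7)·f_2 from -2*a*c**2 - a**2 - a*c - 1/7*b**2 + 5/7*a → -a**2 - a*c - 1/7*b**2 + a - 2*c + 2
  leading term a**2: no divisor's leading term divides it; move -a**2 to the remainder.
  leading term a*c: no divisor's leading term divides it; move -a*c to the remainder.
  leading term b**2: no divisor's leading term divides it; move -1/7*b**2 to the remainder.
  leading term a: no divisor's leading term divides it; move a to the remainder.
  leading term c: no divisor's leading term divides it; move -2*c to the remainder.
  leading term 1: no divisor's leading term divides it; move 2 to the remainder.
  remainder -b**2*c**2 + a**2*c - a**2 - a*c - 1/7*b**2 + a - 2*c + 2 ≠ 0; add h_3 = -b**2*c**2 + a**2*c - a**2 - a*c - 1/7*b**2 + a - 2*c + 2 to the basis.

The other S-polynomials (S(f_1,h_3), S(f_2,h_3)) all reduce to 0 modulo the current basis, so we have a Gröbner basis.
Inter-reduce: drop elements whose leading term is divisible by another's, tail-reduce, and make monic.
Reduced Gröbner basis: {b**2*c**2 - a**2*c + a**2 + a*c + 1/7*b**2 - a + 2*c - 2, a**3 - a**2 - b**2 - 2*a, a*c**2 + 1/7*a - c + 1}.
Label its elements g_1 = b**2*c**2 - a**2*c + a**2 + a*c + 1/7*b**2 - a + 2*c - 2, g_2 = a**3 - a**2 - b**2 - 2*a, g_3 = a*c**2 + 1/7*a - c + 1.

Reduce p = 4*a**4*c - 4*a**3*c - 4*a*b**2*c - 8*a**2*c + b + 7 modulo G:
  leading term a**4*c: subtract (4*a*c)·g_2 from 4*a**4*c - 4*a**3*c - 4*a*b**2*c - 8*a**2*c + b + 7 → b + 7
  leading term b: no divisor's leading term divides it; move b to the remainder.
  leading term 1: no divisor's leading term divides it; move 7 to the remainder.
  normal form = b + 7.
The normal form is nonzero, so p ∉ I. Since p minus its normal form lies in I, I + (p) = I + (r) where r = b + 7; decide whether this ideal is the whole ring.
Run Buchberger on G together with r (pairs among the g_i already reduce to 0 since G is a Gröbner basis):
g_1 = b**2*c**2 - a**2*c + a**2 + a*c + 1/7*b**2 - a + 2*c - 2, LT = b**2*c**2.
g_2 = a**3 - a**2 - b**2 - 2*a, LT = a**3.
g_3 = a*c**2 + 1/7*a - c + 1, LT = a*c**2.
r = b + 7, LT = b.

S(g_1,r): lcm = b**2*c**2. S = -a**2*c - 7*b*c**2 + a**2 + a*c + 1/7*b**2 - a + 2*c - 2.
  leading term a**2*c: no divisor's leading term divides it; move -a**2*c to the remainder.
  leading term b*c**2: subtract (-7*c**2)·r from -7*b*c**2 + a**2 + a*c + 1/7*b**2 - a + 2*c - 2 → a**2 + a*c + 1/7*b**2 + 49*c**2 - a + 2*c - 2
  leading term a**2: no divisor's leading term divides it; move a**2 to the remainder.
  leading term a*c: no divisor's leading term divides it; move a*c to the remainder.
  leading term b**2: subtract (1/7*b)·r from 1/7*b**2 + 49*c**2 - a + 2*c - 2 → 49*c**2 - a - b + 2*c - 2
  leading term c**2: no divisor's leading term divides it; move 49*c**2 to the remainder.
  leading term a: no divisor's leading term divides it; move -a to the remainder.
  leading term b: subtract (-1)·r from -b + 2*c - 2 → 2*c + 5
  leading term c: no divisor's leading term divides it; move 2*c to the remainder.
  leading term 1: no divisor's leading term divides it; move 5 to the remainder.
  remainder -a**2*c + a**2 + a*c + 49*c**2 - a + 2*c + 5 ≠ 0; add m_5 = -a**2*c + a**2 + a*c + 49*c**2 - a + 2*c + 5 to the basis.

S(g_3,m_5): lcm = a**2*c**2. S = a**2*c + a*c**2 + 49*c**3 + 1/7*a**2 - 2*a*c + 2*c**2 + a + 5*c.
  leading term a**2*c: subtract (-1)·m_5 from a**2*c + a*c**2 + 49*c**3 + 1/7*a**2 - 2*a*c + 2*c**2 + a + 5*c → a*c**2 + 49*c**3 + 8/7*a**2 - a*c + 51*c**2 + 7*c + 5
  leading term a*c**2: subtract (1)·g_3 from a*c**2 + 49*c**3 + 8/7*a**2 - a*c + 51*c**2 + 7*c + 5 → 49*c**3 + 8/7*a**2 - a*c + 51*c**2 - 1/7*a + 8*c + 4
  leading term c**3: no divisor's leading term divides it; move 49*c**3 to the remainder.
  leading term a**2: no divisor's leading term divides it; move 8/7*a**2 to the remainder.
  leading term a*c: no divisor's leading term divides it; move -a*c to the remainder.
  leading term c**2: no divisor's leading term divides it; move 51*c**2 to the remainder.
  leading term a: no divisor's leading term divides it; move -1/7*a to the remainder.
  leading term c: no divisor's leading term divides it; move 8*c to the remainder.
  leading term 1: no divisor's leading term divides it; move 4 to the remainder.
  remainder 49*c**3 + 8/7*a**2 - a*c + 51*c**2 - 1/7*a + 8*c + 4 ≠ 0; add m_6 = 49*c**3 + 8/7*a**2 - a*c + 51*c**2 - 1/7*a + 8*c + 4 to the basis.

The other S-polynomials (S(g_1,g_2), S(g_1,g_3), S(g_2,g_3), S(g_2,r), S(g_3,r), S(g_1,m_5), S(g_2,m_5), S(r,m_5), S(g_1,m_6), S(g_2,m_6), S(g_3,m_6), S(r,m_6), S(m_5,m_6)) all reduce to 0 modulo the current basis, so we have a Gröbner basis.
Inter-reduce: drop elements whose leading term is divisible by another's, tail-reduce, and make monic.
Reduced Gröbner basis: {a**3 - a**2 - 2*a - 49, a**2*c - a**2 - a*c - 49*c**2 + a - 2*c - 5, a*c**2 + 1/7*a - c + 1, c**3 + 8/343*a**2 - 1/49*a*c + 51/49*c**2 - 1/343*a + 8/49*c + 4/49, b + 7}.
The reduced Gröbner basis of I + (p) is {a**3 - a**2 - 2*a - 49, a**2*c - a**2 - a*c - 49*c**2 + a - 2*c - 5, a*c**2 + 1/7*a - c + 1, c**3 + 8/343*a**2 - 1/49*a*c + 51/49*c**2 - 1/343*a + 8/49*c + 4/49, b + 7} ≠ {1}, a proper ideal, so the enlarged system stays consistent: p is independent of I, with normal form b + 7.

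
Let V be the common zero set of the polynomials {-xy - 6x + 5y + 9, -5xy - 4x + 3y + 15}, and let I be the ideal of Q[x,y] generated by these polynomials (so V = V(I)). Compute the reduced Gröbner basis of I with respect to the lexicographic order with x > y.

G = {x - 11/13y - 15/13, y^2 + 16/11y - 27/11}

f_1 = -xy - 6x + 5y + 9, LT = xy.
f_2 = -5xy - 4x + 3y + 15, LT = xy.

S(f_1,f_2): lcm = xy. S = 26/5x - 22/5y - 6.
  leading term x: no divisor's leading term divides it; move 26/5x to the remainder.
  leading term y: no divisor's leading term divides it; move -22/5y to the remainder.
  leading term 1: no divisor's leading term divides it; move -6 to the remainder.
  remainder 26/5x - 22/5y - 6 ≠ 0; add g_3 = 26/5x - 22/5y - 6 to the basis.

S(f_1,g_3): lcm = xy. S = 6x + 11/13y^2 - 50/13y - 9.
  leading term x: subtract (15/13)·g_3 from 6x + 11/13y^2 - 50/13y - 9 → 11/13y^2 + 16/13y - 27/13
  leading term y^2: no divisor's leading term divides it; move 11/13y^2 to the remainder.
  leading term y: no divisor's leading term divides it; move 16/13y to the remainder.
  leading term 1: no divisor's leading term divides it; move -27/13 to the remainder.
  remainder 11/13y^2 + 16/13y - 27/13 ≠ 0; add g_4 = 11/13y^2 + 16/13y - 27/13 to the basis.

The other S-polynomials (S(f_2,g_3), S(f_1,g_4), S(f_2,g_4), S(g_3,g_4)) all reduce to 0 modulo the current basis, so we have a Gröbner basis.
Inter-reduce: drop elements whose leading term is divisible by another's, tail-reduce, and make monic.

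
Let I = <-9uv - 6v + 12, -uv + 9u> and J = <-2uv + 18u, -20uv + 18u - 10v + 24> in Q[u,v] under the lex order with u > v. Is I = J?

Since reduced Gröbner bases are canonical representatives of ideals under a given ordering, it suffices to compute and compare them.
Buchberger on the first generating set:
f_1 = -9uv - 6v + 12, LT = uv.
f_2 = -uv + 9u, LT = uv.

S(f_1,f_2): lcm = uv. S = 9u + \tfrac{2}{3}v - \tfrac{4}{3}.
  reduce S modulo (f_1, f_2):
  remainder 9u + \tfrac{2}{3}v - \tfrac{4}{3} ≠ 0; add g_3 = 9u + \tfrac{2}{3}v - \tfrac{4}{3} to the basis.

S(f_1,g_3): lcm = uv. S = -\tfrac{2}{27}v^{2} + \tfrac{22}{27}v - \tfrac{4}{3}.
  reduce S modulo (f_1, f_2, g_3):
  remainder -\tfrac{2}{27}v^{2} + \tfrac{22}{27}v - \tfrac{4}{3} ≠ 0; add g_4 = -\tfrac{2}{27}v^{2} + \tfrac{22}{27}v - \tfrac{4}{3} to the basis.

The other S-polynomials (S(f_2,g_3), S(f_1,g_4), S(f_2,g_4), S(g_3,g_4)) all reduce to 0 modulo the current basis, so we have a Gröbner basis.
Inter-reduce: drop elements whose leading term is divisible by another's, tail-reduce, and make monic.
Reduced Gröbner basis: {u + \tfrac{2}{27}v - \tfrac{4}{27}, v^{2} - 11v + 18}.

Buchberger on the second generating set:
h_1 = -2uv + 18u, LT = uv.
h_2 = -20uv + 18u - 10v + 24, LT = uv.

S(h_1,h_2): lcm = uv. S = -\tfrac{81}{10}u - \tfrac{1}{2}v + \tfrac{6}{5}.
  reduce S modulo (h_1, h_2):
  remainder -\tfrac{81}{10}u - \tfrac{1}{2}v + \tfrac{6}{5} ≠ 0; add k_3 = -\tfrac{81}{10}u - \tfrac{1}{2}v + \tfrac{6}{5} to the basis.

S(h_1,k_3): lcm = uv. S = -9u - \tfrac{5}{81}v^{2} + \tfrac{4}{27}v.
  reduce S modulo (h_1, h_2, k_3):
  remainder -\tfrac{5}{81}v^{2} + \tfrac{19}{27}v - \tfrac{4}{3} ≠ 0; add k_4 = -\tfrac{5}{81}v^{2} + \tfrac{19}{27}v - \tfrac{4}{3} to the basis.

The other S-polynomials (S(h_2,k_3), S(h_1,k_4), S(h_2,k_4), S(k_3,k_4)) all reduce to 0 modulo the current basis, so we have a Gröbner basis.
Inter-reduce: drop elements whose leading term is divisible by another's, tail-reduce, and make monic.
Reduced Gröbner basis: {u + \tfrac{5}{81}v - \tfrac{4}{27}, v^{2} - \tfrac{57}{5}v + \tfrac{108}{5}}.

The bases are distinct; the ideals are different.

No, the ideals differ.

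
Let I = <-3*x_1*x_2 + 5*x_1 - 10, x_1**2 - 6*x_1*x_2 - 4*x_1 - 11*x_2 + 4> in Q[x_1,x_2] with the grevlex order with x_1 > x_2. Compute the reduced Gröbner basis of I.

G = {x_1**2 - 14*x_1 - 11*x_2 + 24, x_1*x_2 - 5/3*x_1 + 10/3, x_2**2 + 10/33*x_1 - 127/33*x_2 - 20/33}

The reduced Gröbner basis is the canonical form of the ideal for this ordering.

f_1 = -3*x_1*x_2 + 5*x_1 - 10, LT = x_1*x_2.
f_2 = x_1**2 - 6*x_1*x_2 - 4*x_1 - 11*x_2 + 4, LT = x_1**2.

S(f_1,f_2): lcm = x_1**2*x_2. S = 6*x_1*x_2**2 - 5/3*x_1**2 + 4*x_1*x_2 + 11*x_2**2 + 10/3*x_1 - 4*x_2.
  leading term x_1*x_2**2: subtract (-2*x_2)·f_1 from 6*x_1*x_2**2 - 5/3*x_1**2 + 4*x_1*x_2 + 11*x_2**2 + 10/3*x_1 - 4*x_2 → -5/3*x_1**2 + 14*x_1*x_2 + 11*x_2**2 + 10/3*x_1 - 24*x_2
  leading term x_1**2: subtract (-5/3)·f_2 from -5/3*x_1**2 + 14*x_1*x_2 + 11*x_2**2 + 10/3*x_1 - 24*x_2 → 4*x_1*x_2 + 11*x_2**2 - 10/3*x_1 - 127/3*x_2 + 20/3
  leading term x_1*x_2: subtract (-4/3)·f_1 from 4*x_1*x_2 + 11*x_2**2 - 10/3*x_1 - 127/3*x_2 + 20/3 → 11*x_2**2 + 10/3*x_1 - 127/3*x_2 - 20/3
  leading term x_2**2: no divisor's leading term divides it; move 11*x_2**2 to the remainder.
  leading term x_1: no divisor's leading term divides it; move 10/3*x_1 to the remainder.
  leading term x_2: no divisor's leading term divides it; move -127/3*x_2 to the remainder.
  leading term 1: no divisor's leading term divides it; move -20/3 to the remainder.
  remainder 11*x_2**2 + 10/3*x_1 - 127/3*x_2 - 20/3 ≠ 0; add g_3 = 11*x_2**2 + 10/3*x_1 - 127/3*x_2 - 20/3 to the basis.

The other S-polynomials (S(f_1,g_3), S(f_2,g_3)) all reduce to 0 modulo the current basis, so we have a Gröbner basis.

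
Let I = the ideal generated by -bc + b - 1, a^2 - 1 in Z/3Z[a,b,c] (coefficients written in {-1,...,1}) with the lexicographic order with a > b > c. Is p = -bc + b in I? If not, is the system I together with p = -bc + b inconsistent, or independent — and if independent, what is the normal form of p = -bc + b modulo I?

First compute the reduced Gröbner basis of I by Buchberger's algorithm.
f_1 = -bc + b - 1, LT = bc.
f_2 = a^2 - 1, LT = a^2.

The S-polynomials (S(f_1,f_2)) all reduce to 0 modulo the current basis, so we have a Gröbner basis.
Inter-reduce: drop elements whose leading term is divisible by another's, tail-reduce, and make monic.
Reduced Gröbner basis: {a^2 - 1, bc - b + 1}.
Label its elements g_1 = a^2 - 1, g_2 = bc - b + 1.

Reduce p = -bc + b modulo G:
  leading term bc: subtract (-1)·g_2 from -bc + b → 1
  leading term 1: no divisor's leading term divides it; move 1 to the remainder.
  normal form = 1.
The normal form is nonzero, so p ∉ I. Since p minus its normal form lies in I, I + (p) = I + (r) where r = 1; decide whether this ideal is the whole ring.
Here r = 1 is a nonzero constant, hence a unit: 1 ∈ I + (p), the Gröbner basis of I + (p) is {1}, and the enlarged system has no common solution — adjoining p is inconsistent.

Adjoining -bc + b makes the ideal the whole ring: the system is inconsistent.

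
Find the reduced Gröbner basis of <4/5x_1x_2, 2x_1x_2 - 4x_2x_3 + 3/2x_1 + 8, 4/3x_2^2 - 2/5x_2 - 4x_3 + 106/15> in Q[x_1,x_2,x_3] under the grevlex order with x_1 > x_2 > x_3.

G = {x_1^2 + 16/3x_1, x_1x_2, x_2^2 - 3/10x_2 - 3x_3 + 53/10, x_1x_3 - 53/30x_1, x_2x_3 - 3/8x_1 - 2, x_3^2 + 3/80x_1 - 2/3x_2 - 53/30x_3 + 1/5}

f_1 = 4/5x_1x_2, LT = x_1x_2.
f_2 = 2x_1x_2 - 4x_2x_3 + 3/2x_1 + 8, LT = x_1x_2.
f_3 = 4/3x_2^2 - 2/5x_2 - 4x_3 + 106/15, LT = x_2^2.

S(f_1,f_2): lcm = x_1x_2. S = 2x_2x_3 - 3/4x_1 - 4.
  leading term x_2x_3: no divisor's leading term divides it; move 2x_2x_3 to the remainder.
  leading term x_1: no divisor's leading term divides it; move -3/4x_1 to the remainder.
  leading term 1: no divisor's leading term divides it; move -4 to the remainder.
  remainder 2x_2x_3 - 3/4x_1 - 4 ≠ 0; add g_4 = 2x_2x_3 - 3/4x_1 - 4 to the basis.

S(f_1,f_3): lcm = x_1x_2^2. S = 3/10x_1x_2 + 3x_1x_3 - 53/10x_1.
  leading term x_1x_2: subtract (3/8)·f_1 from 3/10x_1x_2 + 3x_1x_3 - 53/10x_1 → 3x_1x_3 - 53/10x_1
  leading term x_1x_3: no divisor's leading term divides it; move 3x_1x_3 to the remainder.
  leading term x_1: no divisor's leading term divides it; move -53/10x_1 to the remainder.
  remainder 3x_1x_3 - 53/10x_1 ≠ 0; add g_5 = 3x_1x_3 - 53/10x_1 to the basis.

S(f_2,f_3): lcm = x_1x_2^2. S = -2x_2^2x_3 + 21/20x_1x_2 + 3x_1x_3 - 53/10x_1 + 4x_2.
  leading term x_2^2x_3: subtract (-3/2x_3)·f_3 from -2x_2^2x_3 + 21/20x_1x_2 + 3x_1x_3 - 53/10x_1 + 4x_2 → 21/20x_1x_2 + 3x_1x_3 - 3/5x_2x_3 - 6x_3^2 - 53/10x_1 + 4x_2 + 53/5x_3
  leading term x_1x_2: subtract (21/16)·f_1 from 21/20x_1x_2 + 3x_1x_3 - 3/5x_2x_3 - 6x_3^2 - 53/10x_1 + 4x_2 + 53/5x_3 → 3x_1x_3 - 3/5x_2x_3 - 6x_3^2 - 53/10x_1 + 4x_2 + 53/5x_3
  leading term x_1x_3: subtract (1)·g_5 from 3x_1x_3 - 3/5x_2x_3 - 6x_3^2 - 53/10x_1 + 4x_2 + 53/5x_3 → -3/5x_2x_3 - 6x_3^2 + 4x_2 + 53/5x_3
  leading term x_2x_3: subtract (-3/10)·g_4 from -3/5x_2x_3 - 6x_3^2 + 4x_2 + 53/5x_3 → -6x_3^2 - 9/40x_1 + 4x_2 + 53/5x_3 - 6/5
  leading term x_3^2: no divisor's leading term divides it; move -6x_3^2 to the remainder.
  leading term x_1: no divisor's leading term divides it; move -9/40x_1 to the remainder.
  leading term x_2: no divisor's leading term divides it; move 4x_2 to the remainder.
  leading term x_3: no divisor's leading term divides it; move 53/5x_3 to the remainder.
  leading term 1: no divisor's leading term divides it; move -6/5 to the remainder.
  remainder -6x_3^2 - 9/40x_1 + 4x_2 + 53/5x_3 - 6/5 ≠ 0; add g_6 = -6x_3^2 - 9/40x_1 + 4x_2 + 53/5x_3 - 6/5 to the basis.

S(f_1,g_4): lcm = x_1x_2x_3. S = 3/8x_1^2 + 2x_1.
  leading term x_1^2: no divisor's leading term divides it; move 3/8x_1^2 to the remainder.
  leading term x_1: no divisor's leading term divides it; move 2x_1 to the remainder.
  remainder 3/8x_1^2 + 2x_1 ≠ 0; add g_7 = 3/8x_1^2 + 2x_1 to the basis.

The other S-polynomials (S(f_2,g_4), S(f_3,g_4), S(f_1,g_5), S(f_2,g_5), S(f_3,g_5), S(g_4,g_5), S(f_1,g_6), S(f_2,g_6), S(f_3,g_6), S(g_4,g_6), S(g_5,g_6), S(f_1,g_7), S(f_2,g_7), S(f_3,g_7), S(g_4,g_7), S(g_5,g_7), S(g_6,g_7)) all reduce to 0 modulo the current basis, so we have a Gröbner basis.
Inter-reduce: drop elements whose leading term is divisible by another's, tail-reduce, and make monic.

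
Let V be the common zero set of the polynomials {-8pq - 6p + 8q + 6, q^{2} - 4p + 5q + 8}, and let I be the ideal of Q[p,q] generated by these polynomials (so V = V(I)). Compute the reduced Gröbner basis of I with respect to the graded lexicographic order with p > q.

f_1 = -8pq - 6p + 8q + 6, LT = pq.
f_2 = q^{2} - 4p + 5q + 8, LT = q^{2}.

S(f_1,f_2): lcm = pq^{2}. S = 4p^{2} - \tfrac{17}{4}pq - q^{2} - 8p - \tfrac{3}{4}q.
  leading term p^{2}: no divisor's leading term divides it; move 4p^{2} to the remainder.
  leading term pq: subtract (\tfrac{17}{32})·f_1 from -\tfrac{17}{4}pq - q^{2} - 8p - \tfrac{3}{4}q → -q^{2} - \tfrac{77}{16}p - 5q - \tfrac{51}{16}
  leading term q^{2}: subtract (-1)·f_2 from -q^{2} - \tfrac{77}{16}p - 5q - \tfrac{51}{16} → -\tfrac{141}{16}p + \tfrac{77}{16}
  leading term p: no divisor's leading term divides it; move -\tfrac{141}{16}p to the remainder.
  leading term 1: no divisor's leading term divides it; move \tfrac{77}{16} to the remainder.
  remainder 4p^{2} - \tfrac{141}{16}p + \tfrac{77}{16} ≠ 0; add g_3 = 4p^{2} - \tfrac{141}{16}p + \tfrac{77}{16} to the basis.

S(f_1,g_3): lcm = p^{2}q. S = \tfrac{3}{4}p^{2} + \tfrac{77}{64}pq - \tfrac{3}{4}p - \tfrac{77}{64}q.
  leading term p^{2}: subtract (\tfrac{3}{16})·g_3 from \tfrac{3}{4}p^{2} + \tfrac{77}{64}pq - \tfrac{3}{4}p - \tfrac{77}{64}q → \tfrac{77}{64}pq + \tfrac{231}{256}p - \tfrac{77}{64}q - \tfrac{231}{256}
  leading term pq: subtract (-\tfrac{77}{512})·f_1 from \tfrac{77}{64}pq + \tfrac{231}{256}p - \tfrac{77}{64}q - \tfrac{231}{256} → 0
  remainder 0.

S(f_2,g_3): leading monomials are coprime, so the S-polynomial reduces to 0 (Buchberger's first criterion).
Every S-polynomial of the final basis reduces to 0, so we have a Gröbner basis.

G = {p^{2} - \tfrac{141}{64}p + \tfrac{77}{64}, pq + \tfrac{3}{4}p - q - \tfrac{3}{4}, q^{2} - 4p + 5q + 8}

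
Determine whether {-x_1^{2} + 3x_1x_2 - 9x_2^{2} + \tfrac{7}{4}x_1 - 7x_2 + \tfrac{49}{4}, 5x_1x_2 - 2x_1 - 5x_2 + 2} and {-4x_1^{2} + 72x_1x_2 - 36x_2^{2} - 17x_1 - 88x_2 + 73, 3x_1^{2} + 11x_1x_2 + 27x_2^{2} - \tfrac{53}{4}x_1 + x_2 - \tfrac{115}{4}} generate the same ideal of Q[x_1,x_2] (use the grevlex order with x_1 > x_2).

Since reduced Gröbner bases are canonical representatives of ideals under a given ordering, it suffices to compute and compare them.
Buchberger on the first generating set:
f_1 = -x_1^{2} + 3x_1x_2 - 9x_2^{2} + \tfrac{7}{4}x_1 - 7x_2 + \tfrac{49}{4}, LT = x_1^{2}.
f_2 = 5x_1x_2 - 2x_1 - 5x_2 + 2, LT = x_1x_2.

S(f_1,f_2): lcm = x_1^{2}x_2. S = -3x_1x_2^{2} + 9x_2^{3} + \tfrac{2}{5}x_1^{2} - \tfrac{3}{4}x_1x_2 + 7x_2^{2} - \tfrac{2}{5}x_1 - \tfrac{49}{4}x_2.
  leading term x_1x_2^{2}: subtract (-\tfrac{3}{5}x_2)·f_2 from -3x_1x_2^{2} + 9x_2^{3} + \tfrac{2}{5}x_1^{2} - \tfrac{3}{4}x_1x_2 + 7x_2^{2} - \tfrac{2}{5}x_1 - \tfrac{49}{4}x_2 → 9x_2^{3} + \tfrac{2}{5}x_1^{2} - \tfrac{39}{20}x_1x_2 + 4x_2^{2} - \tfrac{2}{5}x_1 - \tfrac{221}{20}x_2
  leading term x_2^{3}: no divisor's leading term divides it; move 9x_2^{3} to the remainder.
  leading term x_1^{2}: subtract (-\tfrac{2}{5})·f_1 from \tfrac{2}{5}x_1^{2} - \tfrac{39}{20}x_1x_2 + 4x_2^{2} - \tfrac{2}{5}x_1 - \tfrac{221}{20}x_2 → -\tfrac{3}{4}x_1x_2 + \tfrac{2}{5}x_2^{2} + \tfrac{3}{10}x_1 - \tfrac{277}{20}x_2 + \tfrac{49}{10}
  leading term x_1x_2: subtract (-\tfrac{3}{20})·f_2 from -\tfrac{3}{4}x_1x_2 + \tfrac{2}{5}x_2^{2} + \tfrac{3}{10}x_1 - \tfrac{277}{20}x_2 + \tfrac{49}{10} → \tfrac{2}{5}x_2^{2} - \tfrac{73}{5}x_2 + \tfrac{26}{5}
  leading term x_2^{2}: no divisor's leading term divides it; move \tfrac{2}{5}x_2^{2} to the remainder.
  leading term x_2: no divisor's leading term divides it; move -\tfrac{73}{5}x_2 to the remainder.
  leading term 1: no divisor's leading term divides it; move \tfrac{26}{5} to the remainder.
  remainder 9x_2^{3} + \tfrac{2}{5}x_2^{2} - \tfrac{73}{5}x_2 + \tfrac{26}{5} ≠ 0; add g_3 = 9x_2^{3} + \tfrac{2}{5}x_2^{2} - \tfrac{73}{5}x_2 + \tfrac{26}{5} to the basis.

The other S-polynomials (S(f_1,g_3), S(f_2,g_3)) all reduce to 0 modulo the current basis, so we have a Gröbner basis.
Inter-reduce: drop elements whose leading term is divisible by another's, tail-reduce, and make monic.
Reduced Gröbner basis: {x_2^{3} + \tfrac{2}{45}x_2^{2} - \tfrac{73}{45}x_2 + \tfrac{26}{45}, x_1^{2} + 9x_2^{2} - \tfrac{59}{20}x_1 + 4x_2 - \tfrac{221}{20}, x_1x_2 - \tfrac{2}{5}x_1 - x_2 + \tfrac{2}{5}}.

Buchberger on the second generating set:
h_1 = -4x_1^{2} + 72x_1x_2 - 36x_2^{2} - 17x_1 - 88x_2 + 73, LT = x_1^{2}.
h_2 = 3x_1^{2} + 11x_1x_2 + 27x_2^{2} - \tfrac{53}{4}x_1 + x_2 - \tfrac{115}{4}, LT = x_1^{2}.

S(h_1,h_2): lcm = x_1^{2}. S = -\tfrac{65}{3}x_1x_2 + \tfrac{26}{3}x_1 + \tfrac{65}{3}x_2 - \tfrac{26}{3}.
  leading term x_1x_2: no divisor's leading term divides it; move -\tfrac{65}{3}x_1x_2 to the remainder.
  leading term x_1: no divisor's leading term divides it; move \tfrac{26}{3}x_1 to the remainder.
  leading term x_2: no divisor's leading term divides it; move \tfrac{65}{3}x_2 to the remainder.
  leading term 1: no divisor's leading term divides it; move -\tfrac{26}{3} to the remainder.
  remainder -\tfrac{65}{3}x_1x_2 + \tfrac{26}{3}x_1 + \tfrac{65}{3}x_2 - \tfrac{26}{3} ≠ 0; add k_3 = -\tfrac{65}{3}x_1x_2 + \tfrac{26}{3}x_1 + \tfrac{65}{3}x_2 - \tfrac{26}{3} to the basis.

S(h_1,k_3): lcm = x_1^{2}x_2. S = -18x_1x_2^{2} + 9x_2^{3} + \tfrac{2}{5}x_1^{2} + \tfrac{21}{4}x_1x_2 + 22x_2^{2} - \tfrac{2}{5}x_1 - \tfrac{73}{4}x_2.
  leading term x_1x_2^{2}: subtract (\tfrac{54}{65}x_2)·k_3 from -18x_1x_2^{2} + 9x_2^{3} + \tfrac{2}{5}x_1^{2} + \tfrac{21}{4}x_1x_2 + 22x_2^{2} - \tfrac{2}{5}x_1 - \tfrac{73}{4}x_2 → 9x_2^{3} + \tfrac{2}{5}x_1^{2} - \tfrac{39}{20}x_1x_2 + 4x_2^{2} - \tfrac{2}{5}x_1 - \tfrac{221}{20}x_2
  leading term x_2^{3}: no divisor's leading term divides it; move 9x_2^{3} to the remainder.
  leading term x_1^{2}: subtract (-\tfrac{1}{10})·h_1 from \tfrac{2}{5}x_1^{2} - \tfrac{39}{20}x_1x_2 + 4x_2^{2} - \tfrac{2}{5}x_1 - \tfrac{221}{20}x_2 → \tfrac{21}{4}x_1x_2 + \tfrac{2}{5}x_2^{2} - \tfrac{21}{10}x_1 - \tfrac{397}{20}x_2 + \tfrac{73}{10}
  leading term x_1x_2: subtract (-\tfrac{63}{260})·k_3 from \tfrac{21}{4}x_1x_2 + \tfrac{2}{5}x_2^{2} - \tfrac{21}{10}x_1 - \tfrac{397}{20}x_2 + \tfrac{73}{10} → \tfrac{2}{5}x_2^{2} - \tfrac{73}{5}x_2 + \tfrac{26}{5}
  leading term x_2^{2}: no divisor's leading term divides it; move \tfrac{2}{5}x_2^{2} to the remainder.
  leading term x_2: no divisor's leading term divides it; move -\tfrac{73}{5}x_2 to the remainder.
  leading term 1: no divisor's leading term divides it; move \tfrac{26}{5} to the remainder.
  remainder 9x_2^{3} + \tfrac{2}{5}x_2^{2} - \tfrac{73}{5}x_2 + \tfrac{26}{5} ≠ 0; add k_4 = 9x_2^{3} + \tfrac{2}{5}x_2^{2} - \tfrac{73}{5}x_2 + \tfrac{26}{5} to the basis.

The other S-polynomials (S(h_2,k_3), S(h_1,k_4), S(h_2,k_4), S(k_3,k_4)) all reduce to 0 modulo the current basis, so we have a Gröbner basis.
Inter-reduce: drop elements whose leading term is divisible by another's, tail-reduce, and make monic.
Reduced Gröbner basis: {x_2^{3} + \tfrac{2}{45}x_2^{2} - \tfrac{73}{45}x_2 + \tfrac{26}{45}, x_1^{2} + 9x_2^{2} - \tfrac{59}{20}x_1 + 4x_2 - \tfrac{221}{20}, x_1x_2 - \tfrac{2}{5}x_1 - x_2 + \tfrac{2}{5}}.

These coincide, so the ideals are equal.

Yes, the ideals are equal.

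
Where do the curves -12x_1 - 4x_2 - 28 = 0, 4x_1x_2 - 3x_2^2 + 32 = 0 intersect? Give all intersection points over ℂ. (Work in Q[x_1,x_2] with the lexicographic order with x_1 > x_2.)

Compute a lex Gröbner basis by Buchberger's algorithm.
f_1 = -12x_1 - 4x_2 - 28, LT = x_1.
f_2 = 4x_1x_2 - 3x_2^2 + 32, LT = x_1x_2.

S(f_1,f_2): lcm = x_1x_2. S = 13/12x_2^2 + 7/3x_2 - 8.
  leading term x_2^2: no divisor's leading term divides it; move 13/12x_2^2 to the remainder.
  leading term x_2: no divisor's leading term divides it; move 7/3x_2 to the remainder.
  leading term 1: no divisor's leading term divides it; move -8 to the remainder.
  remainder 13/12x_2^2 + 7/3x_2 - 8 ≠ 0; add h_3 = 13/12x_2^2 + 7/3x_2 - 8 to the basis.

The other S-polynomials (S(f_1,h_3), S(f_2,h_3)) all reduce to 0 modulo the current basis, so we have a Gröbner basis.
Inter-reduce: drop elements whose leading term is divisible by another's, tail-reduce, and make monic.
Reduced Gröbner basis: {x_1 + 1/3x_2 + 7/3, x_2^2 + 28/13x_2 - 96/13}.

Since the basis is lex-ordered, x_2^2 + 28/13x_2 - 96/13 is univariate in x_2. Its roots are {-4, 24/13}. Back-substituting each root into the other basis elements fixes the other coordinates.
  x_2 = -4: the earlier basis element becomes x_1 + 1 = 0, giving x_1 = -1 — point (-1, -4).
  x_2 = 24/13: the earlier basis element becomes x_1 + 115/39 = 0, giving x_1 = -115/39 — point (-115/39, 24/13).
Check: every point annihilates each of the original generators.

{(-1, -4), (-115/39, 24/13)}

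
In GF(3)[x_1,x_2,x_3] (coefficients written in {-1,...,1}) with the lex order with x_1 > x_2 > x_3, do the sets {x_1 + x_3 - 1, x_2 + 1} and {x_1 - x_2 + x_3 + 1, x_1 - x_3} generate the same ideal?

Two ideals are equal iff their reduced Gröbner bases coincide (the reduced basis is unique for a fixed ordering).
Buchberger on the first generating set:
f_1 = x_1 + x_3 - 1, LT = x_1.
f_2 = x_2 + 1, LT = x_2.

The S-polynomials (S(f_1,f_2)) all reduce to 0 modulo the current basis, so we have a Gröbner basis.
Inter-reduce: drop elements whose leading term is divisible by another's, tail-reduce, and make monic.
Reduced Gröbner basis: {x_1 + x_3 - 1, x_2 + 1}.

Buchberger on the second generating set:
h_1 = x_1 - x_2 + x_3 + 1, LT = x_1.
h_2 = x_1 - x_3, LT = x_1.

S(h_1,h_2): lcm = x_1. S = -x_2 - x_3 + 1.
  leading term x_2: no divisor's leading term divides it; move -x_2 to the remainder.
  leading term x_3: no divisor's leading term divides it; move -x_3 to the remainder.
  leading term 1: no divisor's leading term divides it; move 1 to the remainder.
  remainder -x_2 - x_3 + 1 ≠ 0; add k_3 = -x_2 - x_3 + 1 to the basis.

The other S-polynomials (S(h_1,k_3), S(h_2,k_3)) all reduce to 0 modulo the current basis, so we have a Gröbner basis.
Inter-reduce: drop elements whose leading term is divisible by another's, tail-reduce, and make monic.
Reduced Gröbner basis: {x_1 - x_3, x_2 + x_3 - 1}.

Since the reduced bases disagree, the two ideals are not the same.

No, the ideals differ.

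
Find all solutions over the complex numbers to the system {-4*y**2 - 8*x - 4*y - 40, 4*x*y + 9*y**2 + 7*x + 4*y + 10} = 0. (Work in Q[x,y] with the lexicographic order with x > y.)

{(-5, -1), (-85/64 + 15*sqrt(679)*I/64, 11/8 - sqrt(679)*I/8), (-85/64 - 15*sqrt(679)*I/64, 11/8 + sqrt(679)*I/8)}

Compute a lex Gröbner basis by Buchberger's algorithm.
f_1 = -8*x - 4*y**2 - 4*y - 40, LT = x.
f_2 = 4*x*y + 7*x + 9*y**2 + 4*y + 10, LT = x*y.

S(f_1,f_2): lcm = x*y. S = -7/4*x + 1/2*y**3 - 7/4*y**2 + 4*y - 5/2.
  leading term x: subtract (7/32)·f_1 from -7/4*x + 1/2*y**3 - 7/4*y**2 + 4*y - 5/2 → 1/2*y**3 - 7/8*y**2 + 39/8*y + 25/4
  leading term y**3: no divisor's leading term divides it; move 1/2*y**3 to the remainder.
  leading term y**2: no divisor's leading term divides it; move -7/8*y**2 to the remainder.
  leading term y: no divisor's leading term divides it; move 39/8*y to the remainder.
  leading term 1: no divisor's leading term divides it; move 25/4 to the remainder.
  remainder 1/2*y**3 - 7/8*y**2 + 39/8*y + 25/4 ≠ 0; add h_3 = 1/2*y**3 - 7/8*y**2 + 39/8*y + 25/4 to the basis.

The other S-polynomials (S(f_1,h_3), S(f_2,h_3)) all reduce to 0 modulo the current basis, so we have a Gröbner basis.
Inter-reduce: drop elements whose leading term is divisible by another's, tail-reduce, and make monic.
Reduced Gröbner basis: {x + 1/2*y**2 + 1/2*y + 5, y**3 - 7/4*y**2 + 39/4*y + 25/2}.

Since the basis is lex-ordered, y**3 - 7/4*y**2 + 39/4*y + 25/2 is univariate in y. Its roots are {-1, 11/8 - sqrt(679)*I/8, 11/8 + sqrt(679)*I/8}. Back-substituting each root into the other basis elements fixes the other coordinates.
  y = -1: the earlier basis element becomes x + 5 = 0, giving x = -5 — point (-5, -1).
  y = 11/8 - sqrt(679)*I/8: the earlier basis element becomes x + 85/64 - 15*sqrt(679)*I/64 = 0, giving x = -85/64 + 15*sqrt(679)*I/64 — point (-85/64 + 15*sqrt(679)*I/64, 11/8 - sqrt(679)*I/8).
  y = 11/8 + sqrt(679)*I/8: the earlier basis element becomes x + 85/64 + 15*sqrt(679)*I/64 = 0, giving x = -85/64 - 15*sqrt(679)*I/64 — point (-85/64 - 15*sqrt(679)*I/64, 11/8 + sqrt(679)*I/8).
Substituting each solution back into the original system confirms all equations vanish.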